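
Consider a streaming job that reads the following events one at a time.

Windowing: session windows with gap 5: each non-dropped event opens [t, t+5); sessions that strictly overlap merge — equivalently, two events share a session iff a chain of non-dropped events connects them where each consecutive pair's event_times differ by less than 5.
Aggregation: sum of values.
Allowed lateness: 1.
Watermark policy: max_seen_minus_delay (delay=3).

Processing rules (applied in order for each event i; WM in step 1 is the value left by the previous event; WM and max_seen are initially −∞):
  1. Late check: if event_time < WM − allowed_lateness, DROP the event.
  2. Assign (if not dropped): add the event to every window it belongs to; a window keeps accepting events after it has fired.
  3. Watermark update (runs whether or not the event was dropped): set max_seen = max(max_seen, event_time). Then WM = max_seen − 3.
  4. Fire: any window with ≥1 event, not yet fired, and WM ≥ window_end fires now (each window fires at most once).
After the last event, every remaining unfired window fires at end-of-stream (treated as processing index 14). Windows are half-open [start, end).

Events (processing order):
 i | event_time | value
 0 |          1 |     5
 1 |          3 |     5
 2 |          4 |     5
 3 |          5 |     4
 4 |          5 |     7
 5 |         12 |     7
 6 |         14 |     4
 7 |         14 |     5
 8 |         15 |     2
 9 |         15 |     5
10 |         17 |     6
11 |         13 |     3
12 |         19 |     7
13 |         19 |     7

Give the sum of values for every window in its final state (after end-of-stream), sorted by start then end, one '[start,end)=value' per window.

i=0 t=1 v=5: → [1,6); WM=-2
i=1 t=3 v=5: → [1,8); WM=0
i=2 t=4 v=5: → [1,9); WM=1
i=3 t=5 v=4: → [1,10); WM=2
i=4 t=5 v=7: → [1,10); WM=2
i=5 t=12 v=7: → [12,17); WM=9
i=6 t=14 v=4: → [12,19); WM=11
i=7 t=14 v=5: → [12,19); WM=11
i=8 t=15 v=2: → [12,20); WM=12
i=9 t=15 v=5: → [12,20); WM=12
i=10 t=17 v=6: → [12,22); WM=14
i=11 t=13 v=3: → [12,22); WM=14
i=12 t=19 v=7: → [12,24); WM=16
i=13 t=19 v=7: → [12,24); WM=16

[1,10)=26 [12,24)=46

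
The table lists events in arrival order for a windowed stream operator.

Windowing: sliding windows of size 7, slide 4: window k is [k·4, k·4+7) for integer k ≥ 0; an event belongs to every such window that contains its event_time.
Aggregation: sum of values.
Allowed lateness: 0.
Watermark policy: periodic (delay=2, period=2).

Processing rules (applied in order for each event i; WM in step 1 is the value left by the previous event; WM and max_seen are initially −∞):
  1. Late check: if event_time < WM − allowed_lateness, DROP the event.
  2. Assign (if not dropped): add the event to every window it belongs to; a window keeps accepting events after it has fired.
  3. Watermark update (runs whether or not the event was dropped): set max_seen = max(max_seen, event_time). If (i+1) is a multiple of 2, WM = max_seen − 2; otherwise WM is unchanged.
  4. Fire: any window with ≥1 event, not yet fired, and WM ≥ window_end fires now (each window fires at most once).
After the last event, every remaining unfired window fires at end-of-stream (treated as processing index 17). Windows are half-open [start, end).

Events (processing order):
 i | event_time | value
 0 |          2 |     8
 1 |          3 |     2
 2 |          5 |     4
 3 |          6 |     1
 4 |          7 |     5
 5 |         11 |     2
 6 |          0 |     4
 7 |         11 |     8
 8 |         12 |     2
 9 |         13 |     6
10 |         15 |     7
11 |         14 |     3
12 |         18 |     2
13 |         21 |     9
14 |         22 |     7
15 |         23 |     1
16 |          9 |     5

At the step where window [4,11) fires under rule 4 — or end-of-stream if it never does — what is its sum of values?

10

i=0 t=2 v=8: → [0,7); WM=−∞
i=1 t=3 v=2: → [0,7); WM=1
i=2 t=5 v=4: → [4,11),[0,7); WM=1
i=3 t=6 v=1: → [4,11),[0,7); WM=4
i=4 t=7 v=5: → [4,11); WM=4
i=5 t=11 v=2: → [8,15); WM=9; [0,7) fires=15
i=6 t=0 v=4: DROP (t<9-0); WM=9
i=7 t=11 v=8: → [8,15); WM=9
i=8 t=12 v=2: → [12,19),[8,15); WM=9
i=9 t=13 v=6: → [12,19),[8,15); WM=11; [4,11) fires=10
i=10 t=15 v=7: → [12,19); WM=11
i=11 t=14 v=3: → [12,19),[8,15); WM=13
i=12 t=18 v=2: → [16,23),[12,19); WM=13
i=13 t=21 v=9: → [20,27),[16,23); WM=19; [8,15) fires=21 [12,19) fires=20
i=14 t=22 v=7: → [20,27),[16,23); WM=19
i=15 t=23 v=1: → [20,27); WM=21
i=16 t=9 v=5: DROP (t<21-0); WM=21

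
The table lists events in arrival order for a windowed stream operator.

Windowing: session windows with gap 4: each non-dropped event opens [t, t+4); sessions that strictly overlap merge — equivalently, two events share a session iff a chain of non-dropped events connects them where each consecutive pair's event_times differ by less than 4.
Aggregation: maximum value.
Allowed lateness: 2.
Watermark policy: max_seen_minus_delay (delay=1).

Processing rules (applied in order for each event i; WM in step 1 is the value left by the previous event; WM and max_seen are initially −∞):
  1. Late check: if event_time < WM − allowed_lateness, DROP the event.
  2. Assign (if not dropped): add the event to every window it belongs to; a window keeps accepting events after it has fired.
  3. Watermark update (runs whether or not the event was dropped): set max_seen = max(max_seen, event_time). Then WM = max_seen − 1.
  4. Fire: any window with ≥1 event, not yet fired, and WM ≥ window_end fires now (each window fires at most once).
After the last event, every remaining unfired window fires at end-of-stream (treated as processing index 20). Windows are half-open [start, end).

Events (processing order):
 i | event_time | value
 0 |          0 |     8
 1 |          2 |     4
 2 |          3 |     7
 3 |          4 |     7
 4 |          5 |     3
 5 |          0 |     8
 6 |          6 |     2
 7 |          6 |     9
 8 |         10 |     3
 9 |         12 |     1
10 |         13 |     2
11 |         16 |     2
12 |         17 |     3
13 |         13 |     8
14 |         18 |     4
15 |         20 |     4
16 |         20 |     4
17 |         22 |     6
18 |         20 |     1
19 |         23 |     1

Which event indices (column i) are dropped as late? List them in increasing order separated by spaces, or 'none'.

i=0 t=0 v=8: → [0,4); WM=-1
i=1 t=2 v=4: → [0,6); WM=1
i=2 t=3 v=7: → [0,7); WM=2
i=3 t=4 v=7: → [0,8); WM=3
i=4 t=5 v=3: → [0,9); WM=4
i=5 t=0 v=8: DROP (t<4-2); WM=4
i=6 t=6 v=2: → [0,10); WM=5
i=7 t=6 v=9: → [0,10); WM=5
i=8 t=10 v=3: → [10,14); WM=9
i=9 t=12 v=1: → [10,16); WM=11
i=10 t=13 v=2: → [10,17); WM=12
i=11 t=16 v=2: → [10,20); WM=15
i=12 t=17 v=3: → [10,21); WM=16
i=13 t=13 v=8: DROP (t<16-2); WM=16
i=14 t=18 v=4: → [10,22); WM=17
i=15 t=20 v=4: → [10,24); WM=19
i=16 t=20 v=4: → [10,24); WM=19
i=17 t=22 v=6: → [10,26); WM=21
i=18 t=20 v=1: → [10,26); WM=21
i=19 t=23 v=1: → [10,27); WM=22

5 13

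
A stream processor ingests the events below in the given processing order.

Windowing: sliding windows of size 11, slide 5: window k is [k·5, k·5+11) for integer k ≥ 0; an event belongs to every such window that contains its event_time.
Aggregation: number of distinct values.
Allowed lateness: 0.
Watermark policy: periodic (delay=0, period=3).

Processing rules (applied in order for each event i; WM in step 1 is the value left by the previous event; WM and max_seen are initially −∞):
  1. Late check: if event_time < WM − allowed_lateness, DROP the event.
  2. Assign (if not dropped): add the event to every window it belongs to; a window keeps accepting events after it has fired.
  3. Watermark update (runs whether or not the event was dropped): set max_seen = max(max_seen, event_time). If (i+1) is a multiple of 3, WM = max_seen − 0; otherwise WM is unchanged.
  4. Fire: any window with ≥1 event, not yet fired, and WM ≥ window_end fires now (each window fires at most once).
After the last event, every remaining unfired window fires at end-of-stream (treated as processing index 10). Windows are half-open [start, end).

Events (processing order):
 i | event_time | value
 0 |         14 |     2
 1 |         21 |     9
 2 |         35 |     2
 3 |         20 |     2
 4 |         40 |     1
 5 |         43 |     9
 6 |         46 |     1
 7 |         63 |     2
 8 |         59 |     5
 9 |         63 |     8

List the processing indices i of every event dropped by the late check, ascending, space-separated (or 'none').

3

i=0 t=14 v=2: → [10,21),[5,16); WM=−∞
i=1 t=21 v=9: → [20,31),[15,26); WM=−∞
i=2 t=35 v=2: → [35,46),[30,41),[25,36); WM=35; [5,16) fires=1 [10,21) fires=1 [15,26) fires=1 [20,31) fires=1
i=3 t=20 v=2: DROP (t<35-0); WM=35
i=4 t=40 v=1: → [40,51),[35,46),[30,41); WM=35
i=5 t=43 v=9: → [40,51),[35,46); WM=43; [25,36) fires=1 [30,41) fires=2
i=6 t=46 v=1: → [45,56),[40,51); WM=43
i=7 t=63 v=2: → [60,71),[55,66); WM=43
i=8 t=59 v=5: → [55,66),[50,61); WM=63; [35,46) fires=3 [40,51) fires=2 [45,56) fires=1 [50,61) fires=1
i=9 t=63 v=8: → [60,71),[55,66); WM=63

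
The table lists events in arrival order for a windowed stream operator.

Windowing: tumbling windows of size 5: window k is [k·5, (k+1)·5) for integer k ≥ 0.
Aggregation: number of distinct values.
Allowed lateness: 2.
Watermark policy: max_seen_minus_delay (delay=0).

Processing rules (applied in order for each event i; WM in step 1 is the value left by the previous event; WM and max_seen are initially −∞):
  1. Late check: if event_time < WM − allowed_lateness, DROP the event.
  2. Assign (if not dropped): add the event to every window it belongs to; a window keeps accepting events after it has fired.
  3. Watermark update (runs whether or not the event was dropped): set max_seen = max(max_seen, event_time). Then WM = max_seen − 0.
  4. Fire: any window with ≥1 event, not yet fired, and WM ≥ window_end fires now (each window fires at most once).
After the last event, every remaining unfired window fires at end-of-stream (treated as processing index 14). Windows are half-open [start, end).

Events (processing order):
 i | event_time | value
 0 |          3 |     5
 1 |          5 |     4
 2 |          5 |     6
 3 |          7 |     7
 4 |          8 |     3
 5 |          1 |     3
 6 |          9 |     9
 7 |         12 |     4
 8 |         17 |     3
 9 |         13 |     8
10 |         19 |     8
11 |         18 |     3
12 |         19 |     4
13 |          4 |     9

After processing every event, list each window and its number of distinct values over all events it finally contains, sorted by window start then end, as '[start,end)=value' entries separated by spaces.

[0,5)=1 [5,10)=5 [10,15)=1 [15,20)=3

i=0 t=3 v=5: → [0,5); WM=3
i=1 t=5 v=4: → [5,10); WM=5; [0,5) fires=1
i=2 t=5 v=6: → [5,10); WM=5
i=3 t=7 v=7: → [5,10); WM=7
i=4 t=8 v=3: → [5,10); WM=8
i=5 t=1 v=3: DROP (t<8-2); WM=8
i=6 t=9 v=9: → [5,10); WM=9
i=7 t=12 v=4: → [10,15); WM=12; [5,10) fires=5
i=8 t=17 v=3: → [15,20); WM=17; [10,15) fires=1
i=9 t=13 v=8: DROP (t<17-2); WM=17
i=10 t=19 v=8: → [15,20); WM=19
i=11 t=18 v=3: → [15,20); WM=19
i=12 t=19 v=4: → [15,20); WM=19
i=13 t=4 v=9: DROP (t<19-2); WM=19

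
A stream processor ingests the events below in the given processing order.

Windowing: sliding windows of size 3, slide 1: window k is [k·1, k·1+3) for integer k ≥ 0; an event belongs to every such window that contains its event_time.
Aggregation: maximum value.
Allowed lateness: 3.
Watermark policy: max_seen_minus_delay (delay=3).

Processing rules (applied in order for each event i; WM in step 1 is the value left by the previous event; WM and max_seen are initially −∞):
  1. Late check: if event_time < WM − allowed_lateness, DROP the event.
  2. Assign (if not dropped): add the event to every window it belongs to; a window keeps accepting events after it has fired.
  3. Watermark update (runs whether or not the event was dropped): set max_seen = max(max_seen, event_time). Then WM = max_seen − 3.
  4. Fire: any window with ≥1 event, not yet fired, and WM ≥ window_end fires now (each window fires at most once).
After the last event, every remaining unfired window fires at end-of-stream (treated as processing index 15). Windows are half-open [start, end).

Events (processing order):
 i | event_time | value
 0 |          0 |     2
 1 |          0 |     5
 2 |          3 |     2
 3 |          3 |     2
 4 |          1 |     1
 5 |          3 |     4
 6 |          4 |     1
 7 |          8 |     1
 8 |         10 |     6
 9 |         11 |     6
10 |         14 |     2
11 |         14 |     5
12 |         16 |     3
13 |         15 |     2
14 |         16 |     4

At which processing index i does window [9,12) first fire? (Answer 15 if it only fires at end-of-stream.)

12

i=0 t=0 v=2: → [0,3); WM=-3
i=1 t=0 v=5: → [0,3); WM=-3
i=2 t=3 v=2: → [3,6),[2,5),[1,4); WM=0
i=3 t=3 v=2: → [3,6),[2,5),[1,4); WM=0
i=4 t=1 v=1: → [1,4),[0,3); WM=0
i=5 t=3 v=4: → [3,6),[2,5),[1,4); WM=0
i=6 t=4 v=1: → [4,7),[3,6),[2,5); WM=1
i=7 t=8 v=1: → [8,11),[7,10),[6,9); WM=5; [0,3) fires=5 [1,4) fires=4 [2,5) fires=4
i=8 t=10 v=6: → [10,13),[9,12),[8,11); WM=7; [3,6) fires=4 [4,7) fires=1
i=9 t=11 v=6: → [11,14),[10,13),[9,12); WM=8
i=10 t=14 v=2: → [14,17),[13,16),[12,15); WM=11; [6,9) fires=1 [7,10) fires=1 [8,11) fires=6
i=11 t=14 v=5: → [14,17),[13,16),[12,15); WM=11
i=12 t=16 v=3: → [16,19),[15,18),[14,17); WM=13; [9,12) fires=6 [10,13) fires=6
i=13 t=15 v=2: → [15,18),[14,17),[13,16); WM=13
i=14 t=16 v=4: → [16,19),[15,18),[14,17); WM=13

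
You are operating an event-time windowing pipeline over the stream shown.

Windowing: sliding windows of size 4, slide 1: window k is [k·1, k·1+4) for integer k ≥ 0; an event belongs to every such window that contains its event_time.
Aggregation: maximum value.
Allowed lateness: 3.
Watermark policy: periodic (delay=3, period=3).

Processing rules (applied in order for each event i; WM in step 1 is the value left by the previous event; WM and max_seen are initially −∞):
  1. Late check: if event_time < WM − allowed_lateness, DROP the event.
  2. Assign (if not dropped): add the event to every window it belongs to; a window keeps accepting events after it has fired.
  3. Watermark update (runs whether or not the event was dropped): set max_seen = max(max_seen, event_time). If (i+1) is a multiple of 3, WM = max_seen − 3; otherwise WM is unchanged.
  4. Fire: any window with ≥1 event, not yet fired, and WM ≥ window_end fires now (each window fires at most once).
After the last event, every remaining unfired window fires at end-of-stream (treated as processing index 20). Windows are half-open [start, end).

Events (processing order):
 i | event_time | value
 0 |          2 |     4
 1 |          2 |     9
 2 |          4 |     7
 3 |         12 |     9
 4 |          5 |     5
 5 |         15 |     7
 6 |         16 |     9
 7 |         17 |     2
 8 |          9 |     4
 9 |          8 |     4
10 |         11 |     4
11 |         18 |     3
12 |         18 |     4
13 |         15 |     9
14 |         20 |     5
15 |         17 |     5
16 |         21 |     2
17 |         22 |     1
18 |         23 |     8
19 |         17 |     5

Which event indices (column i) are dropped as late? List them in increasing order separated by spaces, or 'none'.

i=0 t=2 v=4: → [2,6),[1,5),[0,4); WM=−∞
i=1 t=2 v=9: → [2,6),[1,5),[0,4); WM=−∞
i=2 t=4 v=7: → [4,8),[3,7),[2,6),[1,5); WM=1
i=3 t=12 v=9: → [12,16),[11,15),[10,14),[9,13); WM=1
i=4 t=5 v=5: → [5,9),[4,8),[3,7),[2,6); WM=1
i=5 t=15 v=7: → [15,19),[14,18),[13,17),[12,16); WM=12; [0,4) fires=9 [1,5) fires=9 [2,6) fires=9 [3,7) fires=7 [4,8) fires=7 [5,9) fires=5
i=6 t=16 v=9: → [16,20),[15,19),[14,18),[13,17); WM=12
i=7 t=17 v=2: → [17,21),[16,20),[15,19),[14,18); WM=12
i=8 t=9 v=4: → [9,13),[8,12),[7,11),[6,10); WM=14; [6,10) fires=4 [7,11) fires=4 [8,12) fires=4 [9,13) fires=9 [10,14) fires=9
i=9 t=8 v=4: DROP (t<14-3); WM=14
i=10 t=11 v=4: → [11,15),[10,14),[9,13),[8,12); WM=14
i=11 t=18 v=3: → [18,22),[17,21),[16,20),[15,19); WM=15; [11,15) fires=9
i=12 t=18 v=4: → [18,22),[17,21),[16,20),[15,19); WM=15
i=13 t=15 v=9: → [15,19),[14,18),[13,17),[12,16); WM=15
i=14 t=20 v=5: → [20,24),[19,23),[18,22),[17,21); WM=17; [12,16) fires=9 [13,17) fires=9
i=15 t=17 v=5: → [17,21),[16,20),[15,19),[14,18); WM=17
i=16 t=21 v=2: → [21,25),[20,24),[19,23),[18,22); WM=17
i=17 t=22 v=1: → [22,26),[21,25),[20,24),[19,23); WM=19; [14,18) fires=9 [15,19) fires=9
i=18 t=23 v=8: → [23,27),[22,26),[21,25),[20,24); WM=19
i=19 t=17 v=5: → [17,21),[16,20),[15,19),[14,18); WM=19

9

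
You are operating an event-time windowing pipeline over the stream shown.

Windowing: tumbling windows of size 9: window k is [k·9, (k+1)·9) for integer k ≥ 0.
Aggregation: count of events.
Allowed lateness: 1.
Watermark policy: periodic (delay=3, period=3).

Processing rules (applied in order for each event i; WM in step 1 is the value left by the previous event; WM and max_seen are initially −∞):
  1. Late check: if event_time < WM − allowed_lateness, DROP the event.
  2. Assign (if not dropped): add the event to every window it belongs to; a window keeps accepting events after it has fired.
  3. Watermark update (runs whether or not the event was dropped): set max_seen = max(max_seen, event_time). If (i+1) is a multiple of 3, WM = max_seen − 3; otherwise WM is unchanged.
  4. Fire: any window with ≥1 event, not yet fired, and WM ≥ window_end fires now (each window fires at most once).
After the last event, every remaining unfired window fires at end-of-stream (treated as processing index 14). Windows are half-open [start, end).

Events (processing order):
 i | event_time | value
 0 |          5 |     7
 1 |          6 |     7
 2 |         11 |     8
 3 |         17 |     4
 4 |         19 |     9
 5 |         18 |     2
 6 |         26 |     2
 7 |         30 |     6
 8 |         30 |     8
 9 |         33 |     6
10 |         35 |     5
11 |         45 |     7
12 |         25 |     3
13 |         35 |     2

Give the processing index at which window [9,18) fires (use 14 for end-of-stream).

8

i=0 t=5 v=7: → [0,9); WM=−∞
i=1 t=6 v=7: → [0,9); WM=−∞
i=2 t=11 v=8: → [9,18); WM=8
i=3 t=17 v=4: → [9,18); WM=8
i=4 t=19 v=9: → [18,27); WM=8
i=5 t=18 v=2: → [18,27); WM=16; [0,9) fires=2
i=6 t=26 v=2: → [18,27); WM=16
i=7 t=30 v=6: → [27,36); WM=16
i=8 t=30 v=8: → [27,36); WM=27; [9,18) fires=2 [18,27) fires=3
i=9 t=33 v=6: → [27,36); WM=27
i=10 t=35 v=5: → [27,36); WM=27
i=11 t=45 v=7: → [45,54); WM=42; [27,36) fires=4
i=12 t=25 v=3: DROP (t<42-1); WM=42
i=13 t=35 v=2: DROP (t<42-1); WM=42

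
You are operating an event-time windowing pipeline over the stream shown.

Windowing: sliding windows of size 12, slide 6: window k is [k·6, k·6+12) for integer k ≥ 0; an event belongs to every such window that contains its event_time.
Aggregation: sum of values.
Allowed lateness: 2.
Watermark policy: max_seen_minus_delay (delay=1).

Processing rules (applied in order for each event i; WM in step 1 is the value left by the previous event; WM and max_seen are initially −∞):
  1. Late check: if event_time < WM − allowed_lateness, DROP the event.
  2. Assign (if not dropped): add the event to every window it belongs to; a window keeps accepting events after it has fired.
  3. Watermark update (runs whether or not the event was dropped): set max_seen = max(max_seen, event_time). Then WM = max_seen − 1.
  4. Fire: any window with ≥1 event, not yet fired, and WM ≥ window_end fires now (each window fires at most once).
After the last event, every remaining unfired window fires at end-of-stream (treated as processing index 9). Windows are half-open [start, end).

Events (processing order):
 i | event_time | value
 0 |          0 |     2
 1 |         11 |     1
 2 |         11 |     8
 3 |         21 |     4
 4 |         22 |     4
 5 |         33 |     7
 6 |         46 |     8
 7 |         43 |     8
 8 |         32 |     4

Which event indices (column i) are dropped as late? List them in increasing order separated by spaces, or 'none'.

i=0 t=0 v=2: → [0,12); WM=-1
i=1 t=11 v=1: → [6,18),[0,12); WM=10
i=2 t=11 v=8: → [6,18),[0,12); WM=10
i=3 t=21 v=4: → [18,30),[12,24); WM=20; [0,12) fires=11 [6,18) fires=9
i=4 t=22 v=4: → [18,30),[12,24); WM=21
i=5 t=33 v=7: → [30,42),[24,36); WM=32; [12,24) fires=8 [18,30) fires=8
i=6 t=46 v=8: → [42,54),[36,48); WM=45; [24,36) fires=7 [30,42) fires=7
i=7 t=43 v=8: → [42,54),[36,48); WM=45
i=8 t=32 v=4: DROP (t<45-2); WM=45

8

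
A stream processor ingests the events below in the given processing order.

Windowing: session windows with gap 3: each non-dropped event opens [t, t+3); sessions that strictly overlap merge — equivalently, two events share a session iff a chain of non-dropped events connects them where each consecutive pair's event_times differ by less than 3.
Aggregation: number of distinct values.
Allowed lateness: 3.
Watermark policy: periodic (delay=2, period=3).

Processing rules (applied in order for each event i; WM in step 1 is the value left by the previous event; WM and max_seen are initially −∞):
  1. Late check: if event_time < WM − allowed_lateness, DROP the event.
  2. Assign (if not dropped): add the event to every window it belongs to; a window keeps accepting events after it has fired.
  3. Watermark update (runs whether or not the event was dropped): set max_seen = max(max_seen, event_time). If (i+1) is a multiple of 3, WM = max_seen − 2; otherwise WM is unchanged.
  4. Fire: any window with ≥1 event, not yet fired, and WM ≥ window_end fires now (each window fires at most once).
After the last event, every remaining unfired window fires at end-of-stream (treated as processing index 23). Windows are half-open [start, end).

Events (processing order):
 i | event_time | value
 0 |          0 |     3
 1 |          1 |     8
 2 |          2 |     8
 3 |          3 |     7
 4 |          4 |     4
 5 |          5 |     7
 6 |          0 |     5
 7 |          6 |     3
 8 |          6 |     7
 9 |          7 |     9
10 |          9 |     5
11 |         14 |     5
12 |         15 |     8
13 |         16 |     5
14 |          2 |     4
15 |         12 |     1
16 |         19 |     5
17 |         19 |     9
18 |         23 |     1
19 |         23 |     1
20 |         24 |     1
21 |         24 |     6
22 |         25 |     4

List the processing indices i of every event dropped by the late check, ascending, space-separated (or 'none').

i=0 t=0 v=3: → [0,3); WM=−∞
i=1 t=1 v=8: → [0,4); WM=−∞
i=2 t=2 v=8: → [0,5); WM=0
i=3 t=3 v=7: → [0,6); WM=0
i=4 t=4 v=4: → [0,7); WM=0
i=5 t=5 v=7: → [0,8); WM=3
i=6 t=0 v=5: → [0,8); WM=3
i=7 t=6 v=3: → [0,9); WM=3
i=8 t=6 v=7: → [0,9); WM=4
i=9 t=7 v=9: → [0,10); WM=4
i=10 t=9 v=5: → [0,12); WM=4
i=11 t=14 v=5: → [14,17); WM=12
i=12 t=15 v=8: → [14,18); WM=12
i=13 t=16 v=5: → [14,19); WM=12
i=14 t=2 v=4: DROP (t<12-3); WM=14
i=15 t=12 v=1: → [12,19); WM=14
i=16 t=19 v=5: → [19,22); WM=14
i=17 t=19 v=9: → [19,22); WM=17
i=18 t=23 v=1: → [23,26); WM=17
i=19 t=23 v=1: → [23,26); WM=17
i=20 t=24 v=1: → [23,27); WM=22
i=21 t=24 v=6: → [23,27); WM=22
i=22 t=25 v=4: → [23,28); WM=22

14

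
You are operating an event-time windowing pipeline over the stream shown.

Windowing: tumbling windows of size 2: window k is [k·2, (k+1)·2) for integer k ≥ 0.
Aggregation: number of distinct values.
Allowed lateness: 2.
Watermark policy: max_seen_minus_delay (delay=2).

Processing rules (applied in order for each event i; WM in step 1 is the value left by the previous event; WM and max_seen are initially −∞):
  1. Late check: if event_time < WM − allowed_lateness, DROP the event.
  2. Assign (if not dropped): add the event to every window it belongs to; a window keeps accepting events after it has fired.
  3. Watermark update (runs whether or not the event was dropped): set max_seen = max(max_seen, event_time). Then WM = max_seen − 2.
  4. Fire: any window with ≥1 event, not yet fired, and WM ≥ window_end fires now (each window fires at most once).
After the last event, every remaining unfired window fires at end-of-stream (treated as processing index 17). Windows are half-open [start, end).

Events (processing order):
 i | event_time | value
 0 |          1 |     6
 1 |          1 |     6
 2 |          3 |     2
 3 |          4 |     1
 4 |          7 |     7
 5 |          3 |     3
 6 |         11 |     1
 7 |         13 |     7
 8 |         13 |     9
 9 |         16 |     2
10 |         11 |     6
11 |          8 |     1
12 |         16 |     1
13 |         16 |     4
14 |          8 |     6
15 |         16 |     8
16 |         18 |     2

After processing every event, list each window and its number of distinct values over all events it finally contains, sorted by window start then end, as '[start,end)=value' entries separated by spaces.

[0,2)=1 [2,4)=2 [4,6)=1 [6,8)=1 [10,12)=1 [12,14)=2 [16,18)=4 [18,20)=1

i=0 t=1 v=6: → [0,2); WM=-1
i=1 t=1 v=6: → [0,2); WM=-1
i=2 t=3 v=2: → [2,4); WM=1
i=3 t=4 v=1: → [4,6); WM=2; [0,2) fires=1
i=4 t=7 v=7: → [6,8); WM=5; [2,4) fires=1
i=5 t=3 v=3: → [2,4); WM=5
i=6 t=11 v=1: → [10,12); WM=9; [4,6) fires=1 [6,8) fires=1
i=7 t=13 v=7: → [12,14); WM=11
i=8 t=13 v=9: → [12,14); WM=11
i=9 t=16 v=2: → [16,18); WM=14; [10,12) fires=1 [12,14) fires=2
i=10 t=11 v=6: DROP (t<14-2); WM=14
i=11 t=8 v=1: DROP (t<14-2); WM=14
i=12 t=16 v=1: → [16,18); WM=14
i=13 t=16 v=4: → [16,18); WM=14
i=14 t=8 v=6: DROP (t<14-2); WM=14
i=15 t=16 v=8: → [16,18); WM=14
i=16 t=18 v=2: → [18,20); WM=16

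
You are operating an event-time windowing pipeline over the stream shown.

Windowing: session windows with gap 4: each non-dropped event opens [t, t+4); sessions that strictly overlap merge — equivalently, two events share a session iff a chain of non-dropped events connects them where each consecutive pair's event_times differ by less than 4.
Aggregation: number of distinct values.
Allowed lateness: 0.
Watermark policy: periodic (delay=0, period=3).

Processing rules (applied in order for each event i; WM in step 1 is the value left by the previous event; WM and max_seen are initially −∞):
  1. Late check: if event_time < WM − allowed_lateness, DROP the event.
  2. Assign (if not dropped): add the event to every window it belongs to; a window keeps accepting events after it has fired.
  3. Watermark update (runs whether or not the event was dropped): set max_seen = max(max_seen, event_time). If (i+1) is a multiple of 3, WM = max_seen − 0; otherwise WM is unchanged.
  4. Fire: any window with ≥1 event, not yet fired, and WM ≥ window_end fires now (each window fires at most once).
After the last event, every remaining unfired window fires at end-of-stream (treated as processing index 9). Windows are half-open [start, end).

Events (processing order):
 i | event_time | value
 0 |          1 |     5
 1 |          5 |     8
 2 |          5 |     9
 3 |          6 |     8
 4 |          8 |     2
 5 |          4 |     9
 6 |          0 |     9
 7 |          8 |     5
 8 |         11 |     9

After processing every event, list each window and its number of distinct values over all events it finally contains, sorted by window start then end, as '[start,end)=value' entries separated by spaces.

i=0 t=1 v=5: → [1,5); WM=−∞
i=1 t=5 v=8: → [5,9); WM=−∞
i=2 t=5 v=9: → [5,9); WM=5
i=3 t=6 v=8: → [5,10); WM=5
i=4 t=8 v=2: → [5,12); WM=5
i=5 t=4 v=9: DROP (t<5-0); WM=8
i=6 t=0 v=9: DROP (t<8-0); WM=8
i=7 t=8 v=5: → [5,12); WM=8
i=8 t=11 v=9: → [5,15); WM=11

[1,5)=1 [5,15)=4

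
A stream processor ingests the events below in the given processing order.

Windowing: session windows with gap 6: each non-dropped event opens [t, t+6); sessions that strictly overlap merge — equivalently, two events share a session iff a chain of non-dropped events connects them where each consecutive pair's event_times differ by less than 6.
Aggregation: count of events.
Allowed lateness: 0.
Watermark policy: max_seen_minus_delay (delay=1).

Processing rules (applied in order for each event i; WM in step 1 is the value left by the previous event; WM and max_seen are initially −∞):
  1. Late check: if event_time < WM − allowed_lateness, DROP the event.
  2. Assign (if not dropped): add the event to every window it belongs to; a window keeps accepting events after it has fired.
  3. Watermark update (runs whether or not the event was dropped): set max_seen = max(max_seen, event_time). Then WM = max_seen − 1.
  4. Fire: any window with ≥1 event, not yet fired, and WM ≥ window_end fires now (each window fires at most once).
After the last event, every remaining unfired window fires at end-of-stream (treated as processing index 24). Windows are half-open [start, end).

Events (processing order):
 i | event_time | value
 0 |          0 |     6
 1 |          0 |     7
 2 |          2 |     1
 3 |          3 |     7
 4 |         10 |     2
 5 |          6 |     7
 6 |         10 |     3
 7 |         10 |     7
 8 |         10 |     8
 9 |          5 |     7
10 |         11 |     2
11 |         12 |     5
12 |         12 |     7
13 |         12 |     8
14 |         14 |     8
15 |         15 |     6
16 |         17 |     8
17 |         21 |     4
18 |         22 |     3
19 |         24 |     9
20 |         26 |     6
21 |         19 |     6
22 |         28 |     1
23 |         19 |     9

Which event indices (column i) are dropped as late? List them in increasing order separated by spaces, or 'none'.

i=0 t=0 v=6: → [0,6); WM=-1
i=1 t=0 v=7: → [0,6); WM=-1
i=2 t=2 v=1: → [0,8); WM=1
i=3 t=3 v=7: → [0,9); WM=2
i=4 t=10 v=2: → [10,16); WM=9
i=5 t=6 v=7: DROP (t<9-0); WM=9
i=6 t=10 v=3: → [10,16); WM=9
i=7 t=10 v=7: → [10,16); WM=9
i=8 t=10 v=8: → [10,16); WM=9
i=9 t=5 v=7: DROP (t<9-0); WM=9
i=10 t=11 v=2: → [10,17); WM=10
i=11 t=12 v=5: → [10,18); WM=11
i=12 t=12 v=7: → [10,18); WM=11
i=13 t=12 v=8: → [10,18); WM=11
i=14 t=14 v=8: → [10,20); WM=13
i=15 t=15 v=6: → [10,21); WM=14
i=16 t=17 v=8: → [10,23); WM=16
i=17 t=21 v=4: → [10,27); WM=20
i=18 t=22 v=3: → [10,28); WM=21
i=19 t=24 v=9: → [10,30); WM=23
i=20 t=26 v=6: → [10,32); WM=25
i=21 t=19 v=6: DROP (t<25-0); WM=25
i=22 t=28 v=1: → [10,34); WM=27
i=23 t=19 v=9: DROP (t<27-0); WM=27

5 9 21 23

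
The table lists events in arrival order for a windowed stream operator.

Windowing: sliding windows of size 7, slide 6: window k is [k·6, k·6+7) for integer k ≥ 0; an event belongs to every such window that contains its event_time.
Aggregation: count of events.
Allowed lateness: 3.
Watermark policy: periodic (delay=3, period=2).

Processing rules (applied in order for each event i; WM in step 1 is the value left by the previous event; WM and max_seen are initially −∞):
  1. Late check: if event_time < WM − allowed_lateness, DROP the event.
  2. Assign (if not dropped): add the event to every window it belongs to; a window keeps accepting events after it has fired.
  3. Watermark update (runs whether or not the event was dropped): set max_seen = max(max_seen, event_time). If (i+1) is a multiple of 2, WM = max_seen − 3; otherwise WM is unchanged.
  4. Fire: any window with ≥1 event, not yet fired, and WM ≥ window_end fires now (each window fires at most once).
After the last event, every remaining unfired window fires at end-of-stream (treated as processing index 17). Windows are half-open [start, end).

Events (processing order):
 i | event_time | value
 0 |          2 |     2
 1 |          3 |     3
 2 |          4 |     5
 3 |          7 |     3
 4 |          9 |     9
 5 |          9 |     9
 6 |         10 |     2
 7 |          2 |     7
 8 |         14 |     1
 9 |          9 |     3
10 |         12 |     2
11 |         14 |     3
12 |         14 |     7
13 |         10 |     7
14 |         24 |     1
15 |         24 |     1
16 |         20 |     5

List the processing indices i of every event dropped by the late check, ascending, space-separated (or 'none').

i=0 t=2 v=2: → [0,7); WM=−∞
i=1 t=3 v=3: → [0,7); WM=0
i=2 t=4 v=5: → [0,7); WM=0
i=3 t=7 v=3: → [6,13); WM=4
i=4 t=9 v=9: → [6,13); WM=4
i=5 t=9 v=9: → [6,13); WM=6
i=6 t=10 v=2: → [6,13); WM=6
i=7 t=2 v=7: DROP (t<6-3); WM=7; [0,7) fires=3
i=8 t=14 v=1: → [12,19); WM=7
i=9 t=9 v=3: → [6,13); WM=11
i=10 t=12 v=2: → [12,19),[6,13); WM=11
i=11 t=14 v=3: → [12,19); WM=11
i=12 t=14 v=7: → [12,19); WM=11
i=13 t=10 v=7: → [6,13); WM=11
i=14 t=24 v=1: → [24,31),[18,25); WM=11
i=15 t=24 v=1: → [24,31),[18,25); WM=21; [6,13) fires=7 [12,19) fires=4
i=16 t=20 v=5: → [18,25); WM=21

7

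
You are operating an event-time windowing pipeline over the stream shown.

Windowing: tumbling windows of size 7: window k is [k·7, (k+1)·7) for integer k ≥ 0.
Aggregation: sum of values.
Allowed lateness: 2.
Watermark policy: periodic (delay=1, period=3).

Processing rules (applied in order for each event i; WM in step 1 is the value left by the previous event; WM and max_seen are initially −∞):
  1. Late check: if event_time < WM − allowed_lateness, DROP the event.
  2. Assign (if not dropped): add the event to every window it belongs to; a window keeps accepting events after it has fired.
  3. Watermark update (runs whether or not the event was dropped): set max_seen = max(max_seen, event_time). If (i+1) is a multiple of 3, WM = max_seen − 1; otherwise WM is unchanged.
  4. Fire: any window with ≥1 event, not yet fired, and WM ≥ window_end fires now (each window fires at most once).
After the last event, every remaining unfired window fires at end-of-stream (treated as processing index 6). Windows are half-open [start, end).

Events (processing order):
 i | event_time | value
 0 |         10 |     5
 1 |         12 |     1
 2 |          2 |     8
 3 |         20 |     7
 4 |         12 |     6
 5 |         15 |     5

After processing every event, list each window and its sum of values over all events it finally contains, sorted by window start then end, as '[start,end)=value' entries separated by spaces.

[0,7)=8 [7,14)=12 [14,21)=12

i=0 t=10 v=5: → [7,14); WM=−∞
i=1 t=12 v=1: → [7,14); WM=−∞
i=2 t=2 v=8: → [0,7); WM=11; [0,7) fires=8
i=3 t=20 v=7: → [14,21); WM=11
i=4 t=12 v=6: → [7,14); WM=11
i=5 t=15 v=5: → [14,21); WM=19; [7,14) fires=12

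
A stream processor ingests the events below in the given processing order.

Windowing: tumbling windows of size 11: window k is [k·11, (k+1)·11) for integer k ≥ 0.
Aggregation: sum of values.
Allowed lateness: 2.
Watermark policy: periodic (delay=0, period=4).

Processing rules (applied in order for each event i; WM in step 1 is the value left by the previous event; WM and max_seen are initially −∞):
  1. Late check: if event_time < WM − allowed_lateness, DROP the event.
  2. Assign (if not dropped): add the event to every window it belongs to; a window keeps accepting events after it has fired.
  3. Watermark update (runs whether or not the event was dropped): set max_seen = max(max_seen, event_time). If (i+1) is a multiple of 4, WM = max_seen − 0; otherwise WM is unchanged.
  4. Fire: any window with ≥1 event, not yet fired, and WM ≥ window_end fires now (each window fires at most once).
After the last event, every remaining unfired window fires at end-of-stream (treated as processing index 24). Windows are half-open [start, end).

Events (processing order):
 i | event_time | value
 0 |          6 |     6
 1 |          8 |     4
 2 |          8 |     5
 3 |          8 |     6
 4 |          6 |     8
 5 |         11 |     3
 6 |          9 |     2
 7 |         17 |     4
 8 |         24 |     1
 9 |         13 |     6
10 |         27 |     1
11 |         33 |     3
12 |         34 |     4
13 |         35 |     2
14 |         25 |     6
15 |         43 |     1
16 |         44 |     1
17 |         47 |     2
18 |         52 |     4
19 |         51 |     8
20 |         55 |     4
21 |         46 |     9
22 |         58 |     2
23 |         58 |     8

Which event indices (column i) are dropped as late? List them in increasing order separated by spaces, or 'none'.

9 14 21

i=0 t=6 v=6: → [0,11); WM=−∞
i=1 t=8 v=4: → [0,11); WM=−∞
i=2 t=8 v=5: → [0,11); WM=−∞
i=3 t=8 v=6: → [0,11); WM=8
i=4 t=6 v=8: → [0,11); WM=8
i=5 t=11 v=3: → [11,22); WM=8
i=6 t=9 v=2: → [0,11); WM=8
i=7 t=17 v=4: → [11,22); WM=17; [0,11) fires=31
i=8 t=24 v=1: → [22,33); WM=17
i=9 t=13 v=6: DROP (t<17-2); WM=17
i=10 t=27 v=1: → [22,33); WM=17
i=11 t=33 v=3: → [33,44); WM=33; [11,22) fires=7 [22,33) fires=2
i=12 t=34 v=4: → [33,44); WM=33
i=13 t=35 v=2: → [33,44); WM=33
i=14 t=25 v=6: DROP (t<33-2); WM=33
i=15 t=43 v=1: → [33,44); WM=43
i=16 t=44 v=1: → [44,55); WM=43
i=17 t=47 v=2: → [44,55); WM=43
i=18 t=52 v=4: → [44,55); WM=43
i=19 t=51 v=8: → [44,55); WM=52; [33,44) fires=10
i=20 t=55 v=4: → [55,66); WM=52
i=21 t=46 v=9: DROP (t<52-2); WM=52
i=22 t=58 v=2: → [55,66); WM=52
i=23 t=58 v=8: → [55,66); WM=58; [44,55) fires=15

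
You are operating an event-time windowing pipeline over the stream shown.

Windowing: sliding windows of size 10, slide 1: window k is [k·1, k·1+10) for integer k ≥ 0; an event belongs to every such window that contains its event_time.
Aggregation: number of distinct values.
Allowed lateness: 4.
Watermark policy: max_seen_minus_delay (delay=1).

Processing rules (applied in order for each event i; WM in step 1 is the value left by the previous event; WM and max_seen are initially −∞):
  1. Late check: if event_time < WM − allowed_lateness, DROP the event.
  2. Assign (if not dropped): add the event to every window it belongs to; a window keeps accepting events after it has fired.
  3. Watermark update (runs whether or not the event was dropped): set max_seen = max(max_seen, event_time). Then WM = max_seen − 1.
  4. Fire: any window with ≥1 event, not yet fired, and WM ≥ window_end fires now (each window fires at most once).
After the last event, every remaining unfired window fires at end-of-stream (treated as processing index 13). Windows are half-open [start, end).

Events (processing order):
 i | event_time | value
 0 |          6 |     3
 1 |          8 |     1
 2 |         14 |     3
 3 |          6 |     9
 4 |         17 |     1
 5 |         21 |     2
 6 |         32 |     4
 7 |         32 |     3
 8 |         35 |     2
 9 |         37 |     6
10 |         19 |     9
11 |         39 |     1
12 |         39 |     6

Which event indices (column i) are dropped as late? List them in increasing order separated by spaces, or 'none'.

3 10

i=0 t=6 v=3: → [6,16),[5,15),[4,14),[3,13),[2,12),[1,11),[0,10); WM=5
i=1 t=8 v=1: → [8,18),[7,17),[6,16),[5,15),[4,14),[3,13),[2,12),[1,11),[0,10); WM=7
i=2 t=14 v=3: → [14,24),[13,23),[12,22),[11,21),[10,20),[9,19),[8,18),[7,17),[6,16),[5,15); WM=13; [0,10) fires=2 [1,11) fires=2 [2,12) fires=2 [3,13) fires=2
i=3 t=6 v=9: DROP (t<13-4); WM=13
i=4 t=17 v=1: → [17,27),[16,26),[15,25),[14,24),[13,23),[12,22),[11,21),[10,20),[9,19),[8,18); WM=16; [4,14) fires=2 [5,15) fires=2 [6,16) fires=2
i=5 t=21 v=2: → [21,31),[20,30),[19,29),[18,28),[17,27),[16,26),[15,25),[14,24),[13,23),[12,22); WM=20; [7,17) fires=2 [8,18) fires=2 [9,19) fires=2 [10,20) fires=2
i=6 t=32 v=4: → [32,42),[31,41),[30,40),[29,39),[28,38),[27,37),[26,36),[25,35),[24,34),[23,33); WM=31; [11,21) fires=2 [12,22) fires=3 [13,23) fires=3 [14,24) fires=3 [15,25) fires=2 [16,26) fires=2 [17,27) fires=2 [18,28) fires=1 [19,29) fires=1 [20,30) fires=1 [21,31) fires=1
i=7 t=32 v=3: → [32,42),[31,41),[30,40),[29,39),[28,38),[27,37),[26,36),[25,35),[24,34),[23,33); WM=31
i=8 t=35 v=2: → [35,45),[34,44),[33,43),[32,42),[31,41),[30,40),[29,39),[28,38),[27,37),[26,36); WM=34; [23,33) fires=2 [24,34) fires=2
i=9 t=37 v=6: → [37,47),[36,46),[35,45),[34,44),[33,43),[32,42),[31,41),[30,40),[29,39),[28,38); WM=36; [25,35) fires=2 [26,36) fires=3
i=10 t=19 v=9: DROP (t<36-4); WM=36
i=11 t=39 v=1: → [39,49),[38,48),[37,47),[36,46),[35,45),[34,44),[33,43),[32,42),[31,41),[30,40); WM=38; [27,37) fires=3 [28,38) fires=4
i=12 t=39 v=6: → [39,49),[38,48),[37,47),[36,46),[35,45),[34,44),[33,43),[32,42),[31,41),[30,40); WM=38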